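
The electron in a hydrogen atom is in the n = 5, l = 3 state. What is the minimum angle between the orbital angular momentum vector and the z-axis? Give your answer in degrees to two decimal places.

θ_min ≈ 30.00°

|L| = ℏ√(l(l+1)) = 2√3 ℏ.
The smallest angle corresponds to the largest L_z, i.e. m_l = l = 3, giving L_z = 3ℏ.
cos θ_min = 3/√12, so θ_min ≈ 30.00°.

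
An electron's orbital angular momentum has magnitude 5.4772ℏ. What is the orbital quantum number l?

l = 5

(|L|/ℏ)² = l(l+1) = 30.
Solving: l = 5.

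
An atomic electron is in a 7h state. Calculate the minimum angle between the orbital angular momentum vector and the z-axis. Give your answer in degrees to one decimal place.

θ_min ≈ 24.1°

7h means n = 7, l = 5.
|L| = ℏ√(l(l+1)) = √30 ℏ.
The smallest angle corresponds to the largest L_z, i.e. m_l = l = 5, giving L_z = 5ℏ.
cos θ_min = 5/√30, so θ_min ≈ 24.1°.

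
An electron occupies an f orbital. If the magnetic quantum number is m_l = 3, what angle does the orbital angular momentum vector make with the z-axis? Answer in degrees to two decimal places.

An f state has l = 3.
|L| = ℏ√(l(l+1)) = 2√3 ℏ.
L_z = m_l ℏ = 3ℏ.
cos θ = L_z/|L| = 3/√12, so θ ≈ 30.00°.

θ ≈ 30.00°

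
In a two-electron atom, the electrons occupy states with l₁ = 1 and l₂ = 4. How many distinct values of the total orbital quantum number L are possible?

The total orbital quantum number L ranges from |l₁ − l₂| to l₁ + l₂ in integer steps.
L ∈ {3, 4, 5}.
That is 3 values.

3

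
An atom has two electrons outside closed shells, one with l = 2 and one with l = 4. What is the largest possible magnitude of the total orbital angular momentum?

|L_tot|_max = √42 ℏ ≈ 6.481ℏ

Angular momentum addition gives L = |l₁ − l₂|, …, l₁ + l₂.
L ∈ {2, 3, 4, 5, 6}.
The largest magnitude corresponds to L = 6: |L_tot| = ℏ√(6·7) = √42 ℏ.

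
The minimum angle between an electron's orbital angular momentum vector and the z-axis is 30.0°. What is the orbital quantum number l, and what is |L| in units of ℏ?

At minimum angle, m_l = l, so cos θ = l/√(l(l+1)); cos²θ = l/(l+1) = 0.7500.
Thus l = 0.7500/(1 − 0.7500) ≈ 3.
Then |L| = ℏ√(3·4) = 2√3 ℏ.

l = 3, |L| = 2√3 ℏ ≈ 3.464ℏ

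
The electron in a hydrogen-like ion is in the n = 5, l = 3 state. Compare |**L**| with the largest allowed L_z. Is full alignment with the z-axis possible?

No: L_z,max = 3ℏ < |L| = 2√3 ℏ ≈ 3.464ℏ

|L| = 2√3 ℏ ≈ 3.4641ℏ, while L_z,max = lℏ = 3ℏ.
Since |L| > L_z,max, the vector can never point exactly along z; the closest it comes is θ_min = arccos(3/√12) ≈ 30.0°.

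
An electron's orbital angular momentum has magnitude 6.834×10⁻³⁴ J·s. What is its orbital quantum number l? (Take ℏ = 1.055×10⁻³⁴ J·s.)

Dividing by ℏ: |L|/ℏ ≈ 6.478.
(|L|/ℏ)² = l(l+1) ≈ 41.96 ⇒ l = 6.

l = 6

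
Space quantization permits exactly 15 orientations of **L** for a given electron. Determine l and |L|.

l = 7, |L| = 2√14 ℏ ≈ 7.483ℏ

2l + 1 = 15 ⇒ l = 7.
|L| = ℏ√(l(l+1)) = ℏ√(7·8) = 2√14 ℏ.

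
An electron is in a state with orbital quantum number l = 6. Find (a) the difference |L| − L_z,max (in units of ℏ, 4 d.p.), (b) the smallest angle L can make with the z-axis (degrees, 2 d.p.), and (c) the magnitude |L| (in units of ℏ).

|L|−L_z,max ≈ 0.4807ℏ; θ_min ≈ 22.21°; |L| = √42 ℏ ≈ 6.481ℏ

|L| − L_z,max = (√42 − 6)ℏ ≈ 0.4807ℏ.
cos θ_min = 6/√42, so θ_min ≈ 22.21°.
|L| = ℏ√(6·7) = √42 ℏ ≈ 6.481ℏ.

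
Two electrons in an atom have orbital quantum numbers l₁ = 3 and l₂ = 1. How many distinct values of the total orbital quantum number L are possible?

3

By the triangle rule, |l₁ − l₂| ≤ L ≤ l₁ + l₂.
So L can be 2, 3, 4.
That is 3 values.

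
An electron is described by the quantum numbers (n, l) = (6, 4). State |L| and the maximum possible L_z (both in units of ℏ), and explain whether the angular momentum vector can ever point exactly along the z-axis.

No: L_z,max = 4ℏ < |L| = 2√5 ℏ ≈ 4.472ℏ

|L| = 2√5 ℏ ≈ 4.4721ℏ, while L_z,max = lℏ = 4ℏ.
Since |L| > L_z,max, the vector can never point exactly along z; the closest it comes is θ_min = arccos(4/√20) ≈ 26.6°.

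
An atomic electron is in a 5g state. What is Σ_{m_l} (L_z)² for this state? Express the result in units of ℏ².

The 5g subshell has l = 4.
m_l runs from −4 to 4, i.e. {-4, -3, -2, -1, 0, 1, 2, 3, 4}.
Summing m² from −4 to 4: Σ m_l² = 60.

Σ(L_z)² = 60 ℏ²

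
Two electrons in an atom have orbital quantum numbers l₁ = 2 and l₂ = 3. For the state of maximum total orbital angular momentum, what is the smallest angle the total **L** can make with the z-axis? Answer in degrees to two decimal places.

θ_min ≈ 24.09°

L runs from |2 − 3| = 1 to 2 + 3 = 5.
L ∈ {1, 2, 3, 4, 5}.
The maximum is L = 5, with |L_tot| = ℏ√(5·6) = √30 ℏ.
The minimum angle with z is arccos(5/√30) ≈ 24.09°.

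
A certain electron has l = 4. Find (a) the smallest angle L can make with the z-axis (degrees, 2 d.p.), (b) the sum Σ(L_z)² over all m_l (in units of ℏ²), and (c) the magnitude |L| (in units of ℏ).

cos θ_min = 4/√20, so θ_min ≈ 26.57°.
Σ m_l² = 60, so Σ(L_z)² = 60 ℏ².
|L| = ℏ√(4·5) = 2√5 ℏ ≈ 4.472ℏ.

θ_min ≈ 26.57°; Σ(L_z)² = 60 ℏ²; |L| = 2√5 ℏ ≈ 4.472ℏ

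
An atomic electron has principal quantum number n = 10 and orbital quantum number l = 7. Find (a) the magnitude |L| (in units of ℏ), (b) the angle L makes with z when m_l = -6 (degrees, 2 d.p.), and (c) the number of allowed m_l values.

|L| = 2√14 ℏ ≈ 7.483ℏ; θ(m_l=-6) ≈ 143.30°; 15 values

|L| = ℏ√(7·8) = 2√14 ℏ ≈ 7.483ℏ.
For m_l = -6: cos θ = -6/√56, θ ≈ 143.30°.
There are 2l+1 = 15 values of m_l.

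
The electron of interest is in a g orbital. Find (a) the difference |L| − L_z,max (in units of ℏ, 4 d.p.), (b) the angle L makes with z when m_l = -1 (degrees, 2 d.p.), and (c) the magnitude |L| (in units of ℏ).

|L|−L_z,max ≈ 0.4721ℏ; θ(m_l=-1) ≈ 102.92°; |L| = 2√5 ℏ ≈ 4.472ℏ

The letter g corresponds to l = 4.
|L| − L_z,max = (2√5 − 4)ℏ ≈ 0.4721ℏ.
For m_l = -1: cos θ = -1/√20, θ ≈ 102.92°.
|L| = ℏ√(4·5) = 2√5 ℏ ≈ 4.472ℏ.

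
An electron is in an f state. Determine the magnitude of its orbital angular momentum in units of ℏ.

|L| = 2√3 ℏ ≈ 3.464ℏ

The letter f corresponds to l = 3.
|L| = ℏ√(l(l+1)) = ℏ√(3·4) = 2√3 ℏ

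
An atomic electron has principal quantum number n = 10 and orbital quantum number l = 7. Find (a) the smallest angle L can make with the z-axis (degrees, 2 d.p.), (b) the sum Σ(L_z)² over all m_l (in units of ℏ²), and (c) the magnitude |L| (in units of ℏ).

cos θ_min = 7/√56, so θ_min ≈ 20.70°.
Σ m_l² = 280, so Σ(L_z)² = 280 ℏ².
|L| = ℏ√(7·8) = 2√14 ℏ ≈ 7.483ℏ.

θ_min ≈ 20.70°; Σ(L_z)² = 280 ℏ²; |L| = 2√14 ℏ ≈ 7.483ℏ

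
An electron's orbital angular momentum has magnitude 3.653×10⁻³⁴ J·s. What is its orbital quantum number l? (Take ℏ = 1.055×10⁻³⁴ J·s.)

l = 3

In units of ℏ, |L| ≈ 3.463.
l(l+1) ≈ 3.463² ≈ 11.99, so l = 3.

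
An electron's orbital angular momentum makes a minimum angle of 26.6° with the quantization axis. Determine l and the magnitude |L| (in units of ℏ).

l = 4, |L| = 2√5 ℏ ≈ 4.472ℏ

At minimum angle, m_l = l, so cos θ = l/√(l(l+1)); cos²θ = l/(l+1) = 0.7995.
l = cos²θ/sin²θ ≈ 4.
Then |L| = ℏ√(4·5) = 2√5 ℏ.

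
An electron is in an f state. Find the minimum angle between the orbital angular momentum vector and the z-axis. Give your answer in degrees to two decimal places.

θ_min ≈ 30.00°

The letter f corresponds to l = 3.
|L| = ℏ√(l(l+1)) = 2√3 ℏ.
The smallest angle corresponds to the largest L_z, i.e. m_l = l = 3, giving L_z = 3ℏ.
cos θ_min = 3/√12, so θ_min ≈ 30.00°.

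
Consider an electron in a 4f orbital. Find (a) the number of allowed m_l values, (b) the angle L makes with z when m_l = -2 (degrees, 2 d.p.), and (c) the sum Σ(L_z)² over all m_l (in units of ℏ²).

7 values; θ(m_l=-2) ≈ 125.26°; Σ(L_z)² = 28 ℏ²

For 4f, l = 3.
There are 2l+1 = 7 values of m_l.
For m_l = -2: cos θ = -2/√12, θ ≈ 125.26°.
Σ m_l² = 28, so Σ(L_z)² = 28 ℏ².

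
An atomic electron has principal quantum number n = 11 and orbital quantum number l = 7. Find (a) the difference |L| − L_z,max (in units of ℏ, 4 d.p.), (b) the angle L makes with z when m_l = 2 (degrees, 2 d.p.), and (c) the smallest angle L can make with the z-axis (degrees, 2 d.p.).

|L|−L_z,max ≈ 0.4833ℏ; θ(m_l=2) ≈ 74.50°; θ_min ≈ 20.70°

|L| − L_z,max = (2√14 − 7)ℏ ≈ 0.4833ℏ.
For m_l = 2: cos θ = 2/√56, θ ≈ 74.50°.
cos θ_min = 7/√56, so θ_min ≈ 20.70°.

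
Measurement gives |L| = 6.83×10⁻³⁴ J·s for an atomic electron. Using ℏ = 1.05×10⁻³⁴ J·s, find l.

l = 6

Dividing by ℏ: |L|/ℏ ≈ 6.505.
l(l+1) ≈ 6.505² ≈ 42.31, so l = 6.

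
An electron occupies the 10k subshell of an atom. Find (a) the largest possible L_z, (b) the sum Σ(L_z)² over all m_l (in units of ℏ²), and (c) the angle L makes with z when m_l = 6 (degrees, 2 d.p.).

The 10k subshell has l = 7.
L_z,max = lℏ = 7ℏ.
Σ m_l² = 280, so Σ(L_z)² = 280 ℏ².
For m_l = 6: cos θ = 6/√56, θ ≈ 36.70°.

L_z,max = 7ℏ; Σ(L_z)² = 280 ℏ²; θ(m_l=6) ≈ 36.70°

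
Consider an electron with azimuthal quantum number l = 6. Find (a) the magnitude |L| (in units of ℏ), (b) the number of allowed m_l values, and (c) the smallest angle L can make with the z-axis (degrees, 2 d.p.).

|L| = √42 ℏ ≈ 6.481ℏ; 13 values; θ_min ≈ 22.21°

|L| = ℏ√(6·7) = √42 ℏ ≈ 6.481ℏ.
There are 2l+1 = 13 values of m_l.
cos θ_min = 6/√42, so θ_min ≈ 22.21°.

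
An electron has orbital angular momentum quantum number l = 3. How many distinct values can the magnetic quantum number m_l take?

The number of m_l values is 2l + 1 = 2·3 + 1 = 7.

7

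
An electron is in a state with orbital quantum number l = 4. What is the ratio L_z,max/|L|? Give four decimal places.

L_z,max/|L| = 0.8944

|L| = 2√5 ℏ ≈ 4.4721ℏ, while L_z,max = lℏ = 4ℏ.
L_z,max/|L| = 4/√20 = 0.8944.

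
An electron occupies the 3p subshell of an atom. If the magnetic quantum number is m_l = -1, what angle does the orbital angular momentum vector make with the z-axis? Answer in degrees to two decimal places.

3p means n = 3, l = 1.
|L| = ℏ√(l(l+1)) = √2 ℏ.
L_z = m_l ℏ = −1ℏ.
cos θ = L_z/|L| = -1/√2, so θ ≈ 135.00°.

θ ≈ 135.00°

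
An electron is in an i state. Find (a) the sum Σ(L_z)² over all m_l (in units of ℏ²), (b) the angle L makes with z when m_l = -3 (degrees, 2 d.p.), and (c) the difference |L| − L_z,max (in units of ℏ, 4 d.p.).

Σ(L_z)² = 182 ℏ²; θ(m_l=-3) ≈ 117.58°; |L|−L_z,max ≈ 0.4807ℏ

An i state has l = 6.
Σ m_l² = 182, so Σ(L_z)² = 182 ℏ².
For m_l = -3: cos θ = -3/√42, θ ≈ 117.58°.
|L| − L_z,max = (√42 − 6)ℏ ≈ 0.4807ℏ.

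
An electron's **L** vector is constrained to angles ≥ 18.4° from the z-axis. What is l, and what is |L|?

l = 9, |L| = 3√10 ℏ ≈ 9.487ℏ

At minimum angle, m_l = l, so cos θ = l/√(l(l+1)); cos²θ = l/(l+1) = 0.9004.
Solving: l = 9.
Then |L| = ℏ√(9·10) = 3√10 ℏ.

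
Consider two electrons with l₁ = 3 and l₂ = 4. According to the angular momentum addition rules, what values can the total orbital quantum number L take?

L = 1, 2, 3, 4, 5, 6, 7

L runs from |3 − 4| = 1 to 3 + 4 = 7.
So L can be 1, 2, 3, 4, 5, 6, 7.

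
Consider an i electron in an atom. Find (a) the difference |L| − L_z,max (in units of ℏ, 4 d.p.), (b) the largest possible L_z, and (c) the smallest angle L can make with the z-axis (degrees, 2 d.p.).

For an i orbital, l = 6.
|L| − L_z,max = (√42 − 6)ℏ ≈ 0.4807ℏ.
L_z,max = lℏ = 6ℏ.
cos θ_min = 6/√42, so θ_min ≈ 22.21°.

|L|−L_z,max ≈ 0.4807ℏ; L_z,max = 6ℏ; θ_min ≈ 22.21°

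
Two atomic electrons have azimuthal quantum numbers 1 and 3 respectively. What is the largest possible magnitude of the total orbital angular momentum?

|L_tot|_max = 2√5 ℏ ≈ 4.472ℏ

The total orbital quantum number L ranges from |l₁ − l₂| to l₁ + l₂ in integer steps.
L ∈ {2, 3, 4}.
The largest magnitude corresponds to L = 4: |L_tot| = ℏ√(4·5) = 2√5 ℏ.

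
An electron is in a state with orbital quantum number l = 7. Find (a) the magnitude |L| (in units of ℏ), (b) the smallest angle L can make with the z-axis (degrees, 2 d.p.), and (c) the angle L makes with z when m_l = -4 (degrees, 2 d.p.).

|L| = ℏ√(7·8) = 2√14 ℏ ≈ 7.483ℏ.
cos θ_min = 7/√56, so θ_min ≈ 20.70°.
For m_l = -4: cos θ = -4/√56, θ ≈ 122.31°.

|L| = 2√14 ℏ ≈ 7.483ℏ; θ_min ≈ 20.70°; θ(m_l=-4) ≈ 122.31°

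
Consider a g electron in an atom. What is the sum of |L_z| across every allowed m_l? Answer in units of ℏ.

For a g orbital, l = 4.
The allowed m_l values are -4, -3, -2, -1, 0, 1, 2, 3, 4.
Σ|m_l| = l(l+1) = 20.

Σ|L_z| = 20 ℏ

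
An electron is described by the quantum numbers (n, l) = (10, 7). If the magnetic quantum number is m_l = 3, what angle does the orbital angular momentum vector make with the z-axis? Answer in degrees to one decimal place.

θ ≈ 66.4°

|L| = √(l(l+1)) ℏ = 2√14 ℏ.
L_z = m_l ℏ = 3ℏ.
cos θ = L_z/|L| = 3/√56, so θ ≈ 66.4°.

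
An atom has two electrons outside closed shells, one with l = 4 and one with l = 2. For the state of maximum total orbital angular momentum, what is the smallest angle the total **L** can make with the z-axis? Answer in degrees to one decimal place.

θ_min ≈ 22.2°

By the triangle rule, |l₁ − l₂| ≤ L ≤ l₁ + l₂.
L ∈ {2, 3, 4, 5, 6}.
The maximum is L = 6, with |L_tot| = ℏ√(6·7) = √42 ℏ.
The minimum angle with z is arccos(6/√42) ≈ 22.2°.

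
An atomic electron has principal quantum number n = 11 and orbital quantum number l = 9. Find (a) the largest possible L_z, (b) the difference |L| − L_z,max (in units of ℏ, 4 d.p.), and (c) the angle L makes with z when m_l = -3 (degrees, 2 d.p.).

L_z,max = lℏ = 9ℏ.
|L| − L_z,max = (3√10 − 9)ℏ ≈ 0.4868ℏ.
For m_l = -3: cos θ = -3/√90, θ ≈ 108.43°.

L_z,max = 9ℏ; |L|−L_z,max ≈ 0.4868ℏ; θ(m_l=-3) ≈ 108.43°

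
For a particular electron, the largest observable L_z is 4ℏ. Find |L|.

|L| = 2√5 ℏ ≈ 4.472ℏ

L_z,max = lℏ, so l = 4.
Then |L| = ℏ√(4·5) = 2√5 ℏ.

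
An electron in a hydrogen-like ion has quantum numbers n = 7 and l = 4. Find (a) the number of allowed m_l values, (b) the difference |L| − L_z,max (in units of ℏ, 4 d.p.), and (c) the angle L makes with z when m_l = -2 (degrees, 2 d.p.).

There are 2l+1 = 9 values of m_l.
|L| − L_z,max = (2√5 − 4)ℏ ≈ 0.4721ℏ.
For m_l = -2: cos θ = -2/√20, θ ≈ 116.57°.

9 values; |L|−L_z,max ≈ 0.4721ℏ; θ(m_l=-2) ≈ 116.57°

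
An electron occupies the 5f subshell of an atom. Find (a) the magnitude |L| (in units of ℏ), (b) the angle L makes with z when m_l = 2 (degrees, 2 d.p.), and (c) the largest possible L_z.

For 5f, l = 3.
|L| = ℏ√(3·4) = 2√3 ℏ ≈ 3.464ℏ.
For m_l = 2: cos θ = 2/√12, θ ≈ 54.74°.
L_z,max = lℏ = 3ℏ.

|L| = 2√3 ℏ ≈ 3.464ℏ; θ(m_l=2) ≈ 54.74°; L_z,max = 3ℏ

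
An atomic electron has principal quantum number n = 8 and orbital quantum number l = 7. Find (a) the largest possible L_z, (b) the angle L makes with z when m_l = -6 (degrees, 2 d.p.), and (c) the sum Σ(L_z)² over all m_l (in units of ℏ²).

L_z,max = 7ℏ; θ(m_l=-6) ≈ 143.30°; Σ(L_z)² = 280 ℏ²

L_z,max = lℏ = 7ℏ.
For m_l = -6: cos θ = -6/√56, θ ≈ 143.30°.
Σ m_l² = 280, so Σ(L_z)² = 280 ℏ².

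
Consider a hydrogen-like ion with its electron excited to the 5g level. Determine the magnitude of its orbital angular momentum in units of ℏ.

The 5g level has l = 4.
|L| = ℏ√(l(l+1)) = ℏ√(4·5) = 2√5 ℏ

|L| = 2√5 ℏ ≈ 4.472ℏ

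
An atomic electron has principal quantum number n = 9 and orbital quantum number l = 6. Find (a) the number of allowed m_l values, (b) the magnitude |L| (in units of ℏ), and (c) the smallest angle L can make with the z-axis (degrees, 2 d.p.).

There are 2l+1 = 13 values of m_l.
|L| = ℏ√(6·7) = √42 ℏ ≈ 6.481ℏ.
cos θ_min = 6/√42, so θ_min ≈ 22.21°.

13 values; |L| = √42 ℏ ≈ 6.481ℏ; θ_min ≈ 22.21°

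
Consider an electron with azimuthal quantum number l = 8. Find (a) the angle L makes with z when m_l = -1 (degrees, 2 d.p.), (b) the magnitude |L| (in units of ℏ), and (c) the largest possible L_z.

θ(m_l=-1) ≈ 96.77°; |L| = 6√2 ℏ ≈ 8.485ℏ; L_z,max = 8ℏ

For m_l = -1: cos θ = -1/√72, θ ≈ 96.77°.
|L| = ℏ√(8·9) = 6√2 ℏ ≈ 8.485ℏ.
L_z,max = lℏ = 8ℏ.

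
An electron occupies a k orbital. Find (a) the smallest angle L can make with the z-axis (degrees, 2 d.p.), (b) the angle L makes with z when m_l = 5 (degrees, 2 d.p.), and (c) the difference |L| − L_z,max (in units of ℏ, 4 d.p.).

θ_min ≈ 20.70°; θ(m_l=5) ≈ 48.08°; |L|−L_z,max ≈ 0.4833ℏ

The letter k corresponds to l = 7.
cos θ_min = 7/√56, so θ_min ≈ 20.70°.
For m_l = 5: cos θ = 5/√56, θ ≈ 48.08°.
|L| − L_z,max = (2√14 − 7)ℏ ≈ 0.4833ℏ.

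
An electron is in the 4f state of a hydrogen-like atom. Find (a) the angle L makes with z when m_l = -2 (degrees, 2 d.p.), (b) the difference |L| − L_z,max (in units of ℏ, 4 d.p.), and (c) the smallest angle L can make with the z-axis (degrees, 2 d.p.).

The 4f subshell has l = 3.
For m_l = -2: cos θ = -2/√12, θ ≈ 125.26°.
|L| − L_z,max = (2√3 − 3)ℏ ≈ 0.4641ℏ.
cos θ_min = 3/√12, so θ_min ≈ 30.00°.

θ(m_l=-2) ≈ 125.26°; |L|−L_z,max ≈ 0.4641ℏ; θ_min ≈ 30.00°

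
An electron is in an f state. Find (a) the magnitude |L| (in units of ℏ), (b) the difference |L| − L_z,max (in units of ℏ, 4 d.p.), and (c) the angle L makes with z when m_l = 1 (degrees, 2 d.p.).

|L| = 2√3 ℏ ≈ 3.464ℏ; |L|−L_z,max ≈ 0.4641ℏ; θ(m_l=1) ≈ 73.22°

The letter f corresponds to l = 3.
|L| = ℏ√(3·4) = 2√3 ℏ ≈ 3.464ℏ.
|L| − L_z,max = (2√3 − 3)ℏ ≈ 0.4641ℏ.
For m_l = 1: cos θ = 1/√12, θ ≈ 73.22°.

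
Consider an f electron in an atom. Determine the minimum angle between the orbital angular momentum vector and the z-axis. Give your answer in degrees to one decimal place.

θ_min ≈ 30.0°

For an f orbital, l = 3.
|L|² = l(l+1)ℏ² = 12ℏ², so |L| = 2√3 ℏ.
The smallest angle corresponds to the largest L_z, i.e. m_l = l = 3, giving L_z = 3ℏ.
cos θ_min = 3/√12, so θ_min ≈ 30.0°.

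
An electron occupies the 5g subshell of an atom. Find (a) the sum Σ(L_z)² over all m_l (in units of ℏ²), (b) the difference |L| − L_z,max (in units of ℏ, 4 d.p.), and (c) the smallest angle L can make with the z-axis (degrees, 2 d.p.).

Σ(L_z)² = 60 ℏ²; |L|−L_z,max ≈ 0.4721ℏ; θ_min ≈ 26.57°

For 5g, l = 4.
Σ m_l² = 60, so Σ(L_z)² = 60 ℏ².
|L| − L_z,max = (2√5 − 4)ℏ ≈ 0.4721ℏ.
cos θ_min = 4/√20, so θ_min ≈ 26.57°.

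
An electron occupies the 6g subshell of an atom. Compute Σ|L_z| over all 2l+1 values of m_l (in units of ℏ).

The 6g subshell has l = 4.
The allowed m_l values are -4, -3, -2, -1, 0, 1, 2, 3, 4.
Σ|m_l| = 2·4(4+1)/2 = 20.

Σ|L_z| = 20 ℏ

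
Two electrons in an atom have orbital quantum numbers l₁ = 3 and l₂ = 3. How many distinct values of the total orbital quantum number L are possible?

The total orbital quantum number L ranges from |l₁ − l₂| to l₁ + l₂ in integer steps.
Allowed values: L = 0, 1, 2, 3, 4, 5, 6.
That is 7 values.

7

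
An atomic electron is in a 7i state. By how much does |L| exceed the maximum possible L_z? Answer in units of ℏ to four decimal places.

The 7i subshell has l = 6.
|L| = √42 ℏ ≈ 6.4807ℏ, while L_z,max = lℏ = 6ℏ.
The difference is (√42 − 6)ℏ ≈ 0.4807ℏ.

|L| − L_z,max ≈ 0.4807ℏ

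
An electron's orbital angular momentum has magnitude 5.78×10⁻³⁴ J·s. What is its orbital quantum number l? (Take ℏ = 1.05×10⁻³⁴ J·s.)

|L|/ℏ = (5.78×10⁻³⁴)/(1.05×10⁻³⁴) ≈ 5.505.
(|L|/ℏ)² = l(l+1) ≈ 30.30 ⇒ l = 5.

l = 5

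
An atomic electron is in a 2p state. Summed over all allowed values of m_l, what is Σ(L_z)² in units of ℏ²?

Σ(L_z)² = 2 ℏ²

2p means n = 2, l = 1.
m_l ∈ {-1, 0, 1}.
Σ m_l² = 2·(1) = 2.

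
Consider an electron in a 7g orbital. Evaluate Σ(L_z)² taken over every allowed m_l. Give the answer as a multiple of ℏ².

Σ(L_z)² = 60 ℏ²

For 7g, l = 4.
m_l runs from −4 to 4, i.e. {-4, -3, -2, -1, 0, 1, 2, 3, 4}.
Σ m_l² = l(l+1)(2l+1)/3 = 4·5·9/3 = 60.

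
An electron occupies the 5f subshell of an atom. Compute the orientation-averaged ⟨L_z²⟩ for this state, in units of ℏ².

⟨L_z²⟩ = 4 ℏ²

For 5f, l = 3.
The allowed m_l values are -3, -2, -1, 0, 1, 2, 3.
⟨L_z²⟩ = ℏ²·(Σ m_l²)/(2l+1) = ℏ²·28/7 = 4ℏ².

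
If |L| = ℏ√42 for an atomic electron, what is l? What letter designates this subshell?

(|L|/ℏ)² = l(l+1) = 42.
Solving: l = 6.

l = 6 (i orbital)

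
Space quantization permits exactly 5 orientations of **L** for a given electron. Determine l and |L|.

l = 2, |L| = √6 ℏ ≈ 2.449ℏ

5 = 2l + 1, so l = (5−1)/2 = 2.
|L| = ℏ√(l(l+1)) = ℏ√(2·3) = √6 ℏ.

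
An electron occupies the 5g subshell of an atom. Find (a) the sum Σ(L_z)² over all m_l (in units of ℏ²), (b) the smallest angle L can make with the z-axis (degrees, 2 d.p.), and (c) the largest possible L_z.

Σ(L_z)² = 60 ℏ²; θ_min ≈ 26.57°; L_z,max = 4ℏ

The 5g subshell has l = 4.
Σ m_l² = 60, so Σ(L_z)² = 60 ℏ².
cos θ_min = 4/√20, so θ_min ≈ 26.57°.
L_z,max = lℏ = 4ℏ.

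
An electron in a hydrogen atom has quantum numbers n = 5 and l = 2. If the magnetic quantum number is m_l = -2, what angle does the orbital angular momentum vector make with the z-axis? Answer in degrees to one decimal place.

θ ≈ 144.7°

|L| = ℏ√(l(l+1)) = √6 ℏ.
L_z = m_l ℏ = −2ℏ.
cos θ = L_z/|L| = -2/√6, so θ ≈ 144.7°.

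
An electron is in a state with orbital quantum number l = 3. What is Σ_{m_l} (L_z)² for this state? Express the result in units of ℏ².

Σ(L_z)² = 28 ℏ²

The allowed m_l values are -3, -2, -1, 0, 1, 2, 3.
Σ m_l² = 2·(1 + 4 + 9) = 28.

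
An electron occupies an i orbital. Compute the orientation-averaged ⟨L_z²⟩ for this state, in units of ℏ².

For an i orbital, l = 6.
m_l ∈ {-6, -5, -4, -3, -2, -1, 0, 1, 2, 3, 4, 5, 6}.
⟨L_z²⟩ = ℏ²·l(l+1)/3 = 14ℏ².

⟨L_z²⟩ = 14 ℏ²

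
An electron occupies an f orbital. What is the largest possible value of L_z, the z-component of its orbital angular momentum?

L_z,max = 3ℏ

An f state has l = 3.
L_z = m_l ℏ with m_l ∈ {−3, …, 3}; the maximum is m_l = 3.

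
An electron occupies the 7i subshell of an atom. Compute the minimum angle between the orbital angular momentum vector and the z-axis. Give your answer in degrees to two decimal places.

The 7i subshell has l = 6.
|L| = ℏ√(l(l+1)) = √42 ℏ.
The smallest angle corresponds to the largest L_z, i.e. m_l = l = 6, giving L_z = 6ℏ.
cos θ_min = 6/√42, so θ_min ≈ 22.21°.

θ_min ≈ 22.21°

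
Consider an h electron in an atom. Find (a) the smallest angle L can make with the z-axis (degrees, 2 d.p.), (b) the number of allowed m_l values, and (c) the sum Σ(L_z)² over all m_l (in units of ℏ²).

θ_min ≈ 24.09°; 11 values; Σ(L_z)² = 110 ℏ²

An h state has l = 5.
cos θ_min = 5/√30, so θ_min ≈ 24.09°.
There are 2l+1 = 11 values of m_l.
Σ m_l² = 110, so Σ(L_z)² = 110 ℏ².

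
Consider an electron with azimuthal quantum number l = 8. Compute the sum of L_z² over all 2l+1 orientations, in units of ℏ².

m_l runs from −8 to 8, i.e. {-8, -7, -6, -5, -4, -3, -2, -1, 0, 1, 2, 3, 4, 5, 6, 7, 8}.
Σ m_l² = l(l+1)(2l+1)/3 = 8·9·17/3 = 408.

Σ(L_z)² = 408 ℏ²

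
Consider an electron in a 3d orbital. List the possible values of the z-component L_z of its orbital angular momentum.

L_z ∈ {−2ℏ, −ℏ, 0, ℏ, 2ℏ}

The 3d subshell has l = 2.
L_z = m_l ℏ with m_l ranging from −l to +l in integer steps.
For l = 2: m_l ∈ {-2, -1, 0, 1, 2}.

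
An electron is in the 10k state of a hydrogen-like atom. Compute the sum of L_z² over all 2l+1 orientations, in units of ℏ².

Σ(L_z)² = 280 ℏ²

For 10k, l = 7.
m_l runs from −7 to 7, i.e. {-7, -6, -5, -4, -3, -2, -1, 0, 1, 2, 3, 4, 5, 6, 7}.
Σ m_l² = l(l+1)(2l+1)/3 = 7·8·15/3 = 280.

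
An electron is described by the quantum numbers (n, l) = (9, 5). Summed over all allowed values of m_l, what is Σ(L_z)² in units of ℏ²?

Σ(L_z)² = 110 ℏ²

m_l runs from −5 to 5, i.e. {-5, -4, -3, -2, -1, 0, 1, 2, 3, 4, 5}.
Summing m² from −5 to 5: Σ m_l² = 110.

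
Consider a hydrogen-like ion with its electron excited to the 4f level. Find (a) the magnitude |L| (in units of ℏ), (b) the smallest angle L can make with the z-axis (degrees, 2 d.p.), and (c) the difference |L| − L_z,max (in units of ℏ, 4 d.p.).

The 4f level has l = 3.
|L| = ℏ√(3·4) = 2√3 ℏ ≈ 3.464ℏ.
cos θ_min = 3/√12, so θ_min ≈ 30.00°.
|L| − L_z,max = (2√3 − 3)ℏ ≈ 0.4641ℏ.

|L| = 2√3 ℏ ≈ 3.464ℏ; θ_min ≈ 30.00°; |L|−L_z,max ≈ 0.4641ℏ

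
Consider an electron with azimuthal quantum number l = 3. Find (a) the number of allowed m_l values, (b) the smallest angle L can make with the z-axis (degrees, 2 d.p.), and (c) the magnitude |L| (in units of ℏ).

7 values; θ_min ≈ 30.00°; |L| = 2√3 ℏ ≈ 3.464ℏ

There are 2l+1 = 7 values of m_l.
cos θ_min = 3/√12, so θ_min ≈ 30.00°.
|L| = ℏ√(3·4) = 2√3 ℏ ≈ 3.464ℏ.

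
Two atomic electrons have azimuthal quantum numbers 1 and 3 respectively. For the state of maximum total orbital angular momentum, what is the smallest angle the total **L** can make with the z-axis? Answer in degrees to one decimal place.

Angular momentum addition gives L = |l₁ − l₂|, …, l₁ + l₂.
L ∈ {2, 3, 4}.
The maximum is L = 4, with |L_tot| = ℏ√(4·5) = 2√5 ℏ.
The minimum angle with z is arccos(4/√20) ≈ 26.6°.

θ_min ≈ 26.6°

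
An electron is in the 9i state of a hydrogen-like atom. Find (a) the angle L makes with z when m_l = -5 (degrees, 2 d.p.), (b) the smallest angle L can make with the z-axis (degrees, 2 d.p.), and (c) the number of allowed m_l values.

The 9i subshell has l = 6.
For m_l = -5: cos θ = -5/√42, θ ≈ 140.49°.
cos θ_min = 6/√42, so θ_min ≈ 22.21°.
There are 2l+1 = 13 values of m_l.

θ(m_l=-5) ≈ 140.49°; θ_min ≈ 22.21°; 13 values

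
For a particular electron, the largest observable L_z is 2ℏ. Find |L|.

|L| = √6 ℏ ≈ 2.449ℏ

The maximum L_z equals lℏ, giving l = 2.
Then |L| = ℏ√(2·3) = √6 ℏ.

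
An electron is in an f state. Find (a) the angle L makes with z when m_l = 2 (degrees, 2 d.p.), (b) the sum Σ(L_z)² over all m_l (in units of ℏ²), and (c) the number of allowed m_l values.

θ(m_l=2) ≈ 54.74°; Σ(L_z)² = 28 ℏ²; 7 values

For an f orbital, l = 3.
For m_l = 2: cos θ = 2/√12, θ ≈ 54.74°.
Σ m_l² = 28, so Σ(L_z)² = 28 ℏ².
There are 2l+1 = 7 values of m_l.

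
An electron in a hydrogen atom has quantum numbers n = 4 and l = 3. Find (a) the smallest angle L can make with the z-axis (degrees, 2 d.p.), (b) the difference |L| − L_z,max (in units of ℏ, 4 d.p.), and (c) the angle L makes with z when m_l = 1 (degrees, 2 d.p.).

cos θ_min = 3/√12, so θ_min ≈ 30.00°.
|L| − L_z,max = (2√3 − 3)ℏ ≈ 0.4641ℏ.
For m_l = 1: cos θ = 1/√12, θ ≈ 73.22°.

θ_min ≈ 30.00°; |L|−L_z,max ≈ 0.4641ℏ; θ(m_l=1) ≈ 73.22°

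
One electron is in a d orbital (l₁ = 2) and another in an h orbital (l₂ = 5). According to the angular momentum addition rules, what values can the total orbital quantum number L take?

By the triangle rule, |l₁ − l₂| ≤ L ≤ l₁ + l₂.
L ∈ {3, 4, 5, 6, 7}.

L = 3, 4, 5, 6, 7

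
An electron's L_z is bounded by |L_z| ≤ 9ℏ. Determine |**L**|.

L_z,max = lℏ, so l = 9.
Then |L| = ℏ√(9·10) = 3√10 ℏ.

|L| = 3√10 ℏ ≈ 9.487ℏ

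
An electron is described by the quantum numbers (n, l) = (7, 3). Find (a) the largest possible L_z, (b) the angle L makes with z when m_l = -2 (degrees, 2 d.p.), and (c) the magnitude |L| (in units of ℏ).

L_z,max = lℏ = 3ℏ.
For m_l = -2: cos θ = -2/√12, θ ≈ 125.26°.
|L| = ℏ√(3·4) = 2√3 ℏ ≈ 3.464ℏ.

L_z,max = 3ℏ; θ(m_l=-2) ≈ 125.26°; |L| = 2√3 ℏ ≈ 3.464ℏ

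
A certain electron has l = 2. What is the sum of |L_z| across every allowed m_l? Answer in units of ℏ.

Σ|L_z| = 6 ℏ

m_l runs from −2 to 2, i.e. {-2, -1, 0, 1, 2}.
Σ|m_l| = 2(1+2+…+2) = 6.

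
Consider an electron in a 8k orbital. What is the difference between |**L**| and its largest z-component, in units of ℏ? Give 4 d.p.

8k means n = 8, l = 7.
|L| = 2√14 ℏ ≈ 7.4833ℏ, while L_z,max = lℏ = 7ℏ.
The difference is (2√14 − 7)ℏ ≈ 0.4833ℏ.

|L| − L_z,max ≈ 0.4833ℏ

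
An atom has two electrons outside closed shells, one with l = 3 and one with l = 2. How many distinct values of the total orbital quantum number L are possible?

5

The total orbital quantum number L ranges from |l₁ − l₂| to l₁ + l₂ in integer steps.
L ∈ {1, 2, 3, 4, 5}.
That is 5 values.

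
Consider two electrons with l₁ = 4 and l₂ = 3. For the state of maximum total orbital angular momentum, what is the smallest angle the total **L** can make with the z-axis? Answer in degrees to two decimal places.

θ_min ≈ 20.70°

Angular momentum addition gives L = |l₁ − l₂|, …, l₁ + l₂.
So L can be 1, 2, 3, 4, 5, 6, 7.
The maximum is L = 7, with |L_tot| = ℏ√(7·8) = 2√14 ℏ.
The minimum angle with z is arccos(7/√56) ≈ 20.70°.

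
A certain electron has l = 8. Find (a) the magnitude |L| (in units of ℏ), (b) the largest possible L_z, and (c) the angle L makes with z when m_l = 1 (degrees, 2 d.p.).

|L| = ℏ√(8·9) = 6√2 ℏ ≈ 8.485ℏ.
L_z,max = lℏ = 8ℏ.
For m_l = 1: cos θ = 1/√72, θ ≈ 83.23°.

|L| = 6√2 ℏ ≈ 8.485ℏ; L_z,max = 8ℏ; θ(m_l=1) ≈ 83.23°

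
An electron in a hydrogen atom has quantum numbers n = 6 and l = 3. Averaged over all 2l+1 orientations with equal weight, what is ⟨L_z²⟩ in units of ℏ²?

m_l ∈ {-3, -2, -1, 0, 1, 2, 3}.
⟨L_z²⟩ = ℏ²·l(l+1)/3 = 4ℏ².

⟨L_z²⟩ = 4 ℏ²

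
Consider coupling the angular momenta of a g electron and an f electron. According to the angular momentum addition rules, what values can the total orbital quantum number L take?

L runs from |4 − 3| = 1 to 4 + 3 = 7.
Allowed values: L = 1, 2, 3, 4, 5, 6, 7.

L = 1, 2, 3, 4, 5, 6, 7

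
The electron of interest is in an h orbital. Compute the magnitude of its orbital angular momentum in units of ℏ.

|L| = √30 ℏ ≈ 5.477ℏ

An h state has l = 5.
|L| = ℏ√(l(l+1)) = ℏ√(5·6) = √30 ℏ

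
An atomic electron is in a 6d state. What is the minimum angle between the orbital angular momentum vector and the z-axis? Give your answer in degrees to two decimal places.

θ_min ≈ 35.26°

For 6d, l = 2.
|L|² = l(l+1)ℏ² = 6ℏ², so |L| = √6 ℏ.
The smallest angle corresponds to the largest L_z, i.e. m_l = l = 2, giving L_z = 2ℏ.
cos θ_min = 2/√6, so θ_min ≈ 35.26°.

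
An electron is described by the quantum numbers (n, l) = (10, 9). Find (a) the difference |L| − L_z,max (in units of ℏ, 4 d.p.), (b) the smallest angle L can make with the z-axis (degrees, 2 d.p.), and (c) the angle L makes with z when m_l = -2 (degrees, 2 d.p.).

|L|−L_z,max ≈ 0.4868ℏ; θ_min ≈ 18.43°; θ(m_l=-2) ≈ 102.17°

|L| − L_z,max = (3√10 − 9)ℏ ≈ 0.4868ℏ.
cos θ_min = 9/√90, so θ_min ≈ 18.43°.
For m_l = -2: cos θ = -2/√90, θ ≈ 102.17°.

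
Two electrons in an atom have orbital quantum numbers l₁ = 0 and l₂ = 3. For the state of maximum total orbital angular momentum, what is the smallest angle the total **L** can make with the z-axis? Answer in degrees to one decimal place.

The total orbital quantum number L ranges from |l₁ − l₂| to l₁ + l₂ in integer steps.
Allowed values: L = 3.
The maximum is L = 3, with |L_tot| = ℏ√(3·4) = 2√3 ℏ.
The minimum angle with z is arccos(3/√12) ≈ 30.0°.

θ_min ≈ 30.0°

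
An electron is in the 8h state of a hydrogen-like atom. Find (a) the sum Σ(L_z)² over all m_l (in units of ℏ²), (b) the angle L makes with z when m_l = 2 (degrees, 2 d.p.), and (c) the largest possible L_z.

For 8h, l = 5.
Σ m_l² = 110, so Σ(L_z)² = 110 ℏ².
For m_l = 2: cos θ = 2/√30, θ ≈ 68.58°.
L_z,max = lℏ = 5ℏ.

Σ(L_z)² = 110 ℏ²; θ(m_l=2) ≈ 68.58°; L_z,max = 5ℏ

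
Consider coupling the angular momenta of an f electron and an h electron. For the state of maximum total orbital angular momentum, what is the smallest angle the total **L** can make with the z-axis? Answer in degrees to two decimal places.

θ_min ≈ 19.47°

Angular momentum addition gives L = |l₁ − l₂|, …, l₁ + l₂.
L ∈ {2, 3, 4, 5, 6, 7, 8}.
The maximum is L = 8, with |L_tot| = ℏ√(8·9) = 6√2 ℏ.
The minimum angle with z is arccos(8/√72) ≈ 19.47°.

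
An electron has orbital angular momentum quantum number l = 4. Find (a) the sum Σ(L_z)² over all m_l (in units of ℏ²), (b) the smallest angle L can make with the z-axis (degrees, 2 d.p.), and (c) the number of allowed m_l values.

Σ(L_z)² = 60 ℏ²; θ_min ≈ 26.57°; 9 values

Σ m_l² = 60, so Σ(L_z)² = 60 ℏ².
cos θ_min = 4/√20, so θ_min ≈ 26.57°.
There are 2l+1 = 9 values of m_l.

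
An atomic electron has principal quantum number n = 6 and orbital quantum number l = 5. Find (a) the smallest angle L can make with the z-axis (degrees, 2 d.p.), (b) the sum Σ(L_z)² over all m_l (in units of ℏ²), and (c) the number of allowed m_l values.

θ_min ≈ 24.09°; Σ(L_z)² = 110 ℏ²; 11 values

cos θ_min = 5/√30, so θ_min ≈ 24.09°.
Σ m_l² = 110, so Σ(L_z)² = 110 ℏ².
There are 2l+1 = 11 values of m_l.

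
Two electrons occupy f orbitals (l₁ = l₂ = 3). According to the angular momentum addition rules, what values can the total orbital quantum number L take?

The total orbital quantum number L ranges from |l₁ − l₂| to l₁ + l₂ in integer steps.
Allowed values: L = 0, 1, 2, 3, 4, 5, 6.

L = 0, 1, 2, 3, 4, 5, 6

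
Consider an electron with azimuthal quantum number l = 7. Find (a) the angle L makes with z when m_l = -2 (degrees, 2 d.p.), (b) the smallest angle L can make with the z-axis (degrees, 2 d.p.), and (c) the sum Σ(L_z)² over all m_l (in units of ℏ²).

For m_l = -2: cos θ = -2/√56, θ ≈ 105.50°.
cos θ_min = 7/√56, so θ_min ≈ 20.70°.
Σ m_l² = 280, so Σ(L_z)² = 280 ℏ².

θ(m_l=-2) ≈ 105.50°; θ_min ≈ 20.70°; Σ(L_z)² = 280 ℏ²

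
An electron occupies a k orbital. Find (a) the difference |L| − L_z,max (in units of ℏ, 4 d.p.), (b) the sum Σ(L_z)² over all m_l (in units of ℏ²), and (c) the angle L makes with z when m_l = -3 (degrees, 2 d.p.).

|L|−L_z,max ≈ 0.4833ℏ; Σ(L_z)² = 280 ℏ²; θ(m_l=-3) ≈ 113.63°

A k state has l = 7.
|L| − L_z,max = (2√14 − 7)ℏ ≈ 0.4833ℏ.
Σ m_l² = 280, so Σ(L_z)² = 280 ℏ².
For m_l = -3: cos θ = -3/√56, θ ≈ 113.63°.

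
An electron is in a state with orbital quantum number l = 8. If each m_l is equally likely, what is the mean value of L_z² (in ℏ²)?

⟨L_z²⟩ = 24 ℏ²

m_l runs from −8 to 8, i.e. {-8, -7, -6, -5, -4, -3, -2, -1, 0, 1, 2, 3, 4, 5, 6, 7, 8}.
Average of L_z² over 17 states: 408/17 ℏ² = 24 ℏ².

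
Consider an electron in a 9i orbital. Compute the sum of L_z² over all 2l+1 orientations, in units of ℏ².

Σ(L_z)² = 182 ℏ²

For 9i, l = 6.
m_l runs from −6 to 6, i.e. {-6, -5, -4, -3, -2, -1, 0, 1, 2, 3, 4, 5, 6}.
Σ m_l² = l(l+1)(2l+1)/3 = 6·7·13/3 = 182.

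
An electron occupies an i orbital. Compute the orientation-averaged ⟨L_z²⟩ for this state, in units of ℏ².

⟨L_z²⟩ = 14 ℏ²

For an i orbital, l = 6.
m_l runs from −6 to 6, i.e. {-6, -5, -4, -3, -2, -1, 0, 1, 2, 3, 4, 5, 6}.
Average of L_z² over 13 states: 182/13 ℏ² = 14 ℏ².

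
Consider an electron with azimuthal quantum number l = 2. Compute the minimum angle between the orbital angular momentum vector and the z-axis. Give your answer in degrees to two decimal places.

θ_min ≈ 35.26°

|L| = √(l(l+1)) ℏ = √6 ℏ.
The smallest angle corresponds to the largest L_z, i.e. m_l = l = 2, giving L_z = 2ℏ.
cos θ_min = 2/√6, so θ_min ≈ 35.26°.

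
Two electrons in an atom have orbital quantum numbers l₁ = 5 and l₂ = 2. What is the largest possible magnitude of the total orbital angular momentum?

|L_tot|_max = 2√14 ℏ ≈ 7.483ℏ

The total orbital quantum number L ranges from |l₁ − l₂| to l₁ + l₂ in integer steps.
Allowed values: L = 3, 4, 5, 6, 7.
The largest magnitude corresponds to L = 7: |L_tot| = ℏ√(7·8) = 2√14 ℏ.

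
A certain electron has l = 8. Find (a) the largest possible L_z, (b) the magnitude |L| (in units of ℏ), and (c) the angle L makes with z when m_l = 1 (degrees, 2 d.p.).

L_z,max = lℏ = 8ℏ.
|L| = ℏ√(8·9) = 6√2 ℏ ≈ 8.485ℏ.
For m_l = 1: cos θ = 1/√72, θ ≈ 83.23°.

L_z,max = 8ℏ; |L| = 6√2 ℏ ≈ 8.485ℏ; θ(m_l=1) ≈ 83.23°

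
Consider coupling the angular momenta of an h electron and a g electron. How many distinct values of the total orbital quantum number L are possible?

Angular momentum addition gives L = |l₁ − l₂|, …, l₁ + l₂.
L ∈ {1, 2, 3, 4, 5, 6, 7, 8, 9}.
That is 9 values.

9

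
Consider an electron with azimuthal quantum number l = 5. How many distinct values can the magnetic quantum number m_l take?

The number of m_l values is 2l + 1 = 2·5 + 1 = 11.

11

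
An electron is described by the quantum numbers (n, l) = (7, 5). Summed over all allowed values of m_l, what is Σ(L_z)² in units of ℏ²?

Σ(L_z)² = 110 ℏ²

The allowed m_l values are -5, -4, -3, -2, -1, 0, 1, 2, 3, 4, 5.
Summing m² from −5 to 5: Σ m_l² = 110.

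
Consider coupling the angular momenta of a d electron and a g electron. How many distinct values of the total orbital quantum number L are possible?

5

Angular momentum addition gives L = |l₁ − l₂|, …, l₁ + l₂.
L ∈ {2, 3, 4, 5, 6}.
That is 5 values.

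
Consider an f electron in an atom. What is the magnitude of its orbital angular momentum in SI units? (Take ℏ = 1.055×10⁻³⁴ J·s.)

|L| = 3.655×10⁻³⁴ J·s

The letter f corresponds to l = 3.
|L| = ℏ√(l(l+1)) = ℏ√(3·4) = 2√3 ℏ
Numerically, |L| = 3.464 × (1.055×10⁻³⁴ J·s) = 3.655×10⁻³⁴ J·s.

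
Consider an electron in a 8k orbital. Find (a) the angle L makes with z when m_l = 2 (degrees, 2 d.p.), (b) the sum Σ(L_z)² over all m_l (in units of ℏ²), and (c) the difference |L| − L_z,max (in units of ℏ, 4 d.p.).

θ(m_l=2) ≈ 74.50°; Σ(L_z)² = 280 ℏ²; |L|−L_z,max ≈ 0.4833ℏ

For 8k, l = 7.
For m_l = 2: cos θ = 2/√56, θ ≈ 74.50°.
Σ m_l² = 280, so Σ(L_z)² = 280 ℏ².
|L| − L_z,max = (2√14 − 7)ℏ ≈ 0.4833ℏ.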